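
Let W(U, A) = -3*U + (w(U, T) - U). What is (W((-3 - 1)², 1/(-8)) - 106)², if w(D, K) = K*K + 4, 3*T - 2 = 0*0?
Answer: 2220100/81 ≈ 27409.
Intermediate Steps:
T = ⅔ (T = ⅔ + (0*0)/3 = ⅔ + (⅓)*0 = ⅔ + 0 = ⅔ ≈ 0.66667)
w(D, K) = 4 + K² (w(D, K) = K² + 4 = 4 + K²)
W(U, A) = 40/9 - 4*U (W(U, A) = -3*U + ((4 + (⅔)²) - U) = -3*U + ((4 + 4/9) - U) = -3*U + (40/9 - U) = 40/9 - 4*U)
(W((-3 - 1)², 1/(-8)) - 106)² = ((40/9 - 4*(-3 - 1)²) - 106)² = ((40/9 - 4*(-4)²) - 106)² = ((40/9 - 4*16) - 106)² = ((40/9 - 64) - 106)² = (-536/9 - 106)² = (-1490/9)² = 2220100/81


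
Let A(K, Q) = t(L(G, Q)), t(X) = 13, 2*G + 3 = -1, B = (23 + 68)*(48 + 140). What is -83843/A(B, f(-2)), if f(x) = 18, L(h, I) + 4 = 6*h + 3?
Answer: -83843/13 ≈ -6449.5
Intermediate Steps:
B = 17108 (B = 91*188 = 17108)
G = -2 (G = -3/2 + (½)*(-1) = -3/2 - ½ = -2)
L(h, I) = -1 + 6*h (L(h, I) = -4 + (6*h + 3) = -4 + (3 + 6*h) = -1 + 6*h)
A(K, Q) = 13
-83843/A(B, f(-2)) = -83843/13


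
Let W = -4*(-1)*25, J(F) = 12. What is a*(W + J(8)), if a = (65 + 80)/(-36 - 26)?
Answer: -8120/31 ≈ -261.94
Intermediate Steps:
a = -145/62 (a = 145/(-62) = 145*(-1/62) = -145/62 ≈ -2.3387)
W = 100 (W = 4*25 = 100)
a*(W + J(8)) = -145*(100 + 12)/62 = -145/62*112 = -8120/31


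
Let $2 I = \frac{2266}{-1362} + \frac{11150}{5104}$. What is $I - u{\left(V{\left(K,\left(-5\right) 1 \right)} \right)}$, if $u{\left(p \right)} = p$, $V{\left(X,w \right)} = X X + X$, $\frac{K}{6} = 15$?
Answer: $- \frac{28466093401}{3475824} \approx -8189.7$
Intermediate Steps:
$K = 90$ ($K = 6 \cdot 15 = 90$)
$V{\left(X,w \right)} = X + X^{2}$ ($V{\left(X,w \right)} = X^{2} + X = X + X^{2}$)
$I = \frac{905159}{3475824}$ ($I = \frac{\frac{2266}{-1362} + \frac{11150}{5104}}{2} = \frac{2266 \left(- \frac{1}{1362}\right) + 11150 \cdot \frac{1}{5104}}{2} = \frac{- \frac{1133}{681} + \frac{5575}{2552}}{2} = \frac{1}{2} \cdot \frac{905159}{1737912} = \frac{905159}{3475824} \approx 0.26042$)
$I - u{\left(V{\left(K,\left(-5\right) 1 \right)} \right)} = \frac{905159}{3475824} - 90 \left(1 + 90\right) = \frac{905159}{3475824} - 90 \cdot 91 = \frac{905159}{3475824} - 8190 = - \frac{28466093401}{3475824}$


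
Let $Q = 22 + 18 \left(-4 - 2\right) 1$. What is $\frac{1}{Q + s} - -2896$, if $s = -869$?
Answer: $\frac{2765679}{955} \approx 2896.0$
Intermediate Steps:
$Q = -86$ ($Q = 22 + 18 \left(\left(-6\right) 1\right) = 22 + 18 \left(-6\right) = 22 - 108 = -86$)
$\frac{1}{Q + s} - -2896 = \frac{1}{-86 - 869} - -2896 = \frac{1}{-955} + 2896 = - \frac{1}{955} + 2896 = \frac{2765679}{955}$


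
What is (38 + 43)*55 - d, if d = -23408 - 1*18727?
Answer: 46590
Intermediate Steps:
d = -42135 (d = -23408 - 18727 = -42135)
(38 + 43)*55 - d = (38 + 43)*55 - 1*(-42135) = 81*55 + 42135 = 4455 + 42135 = 46590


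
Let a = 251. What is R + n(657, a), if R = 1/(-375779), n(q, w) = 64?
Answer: 24049855/375779 ≈ 64.000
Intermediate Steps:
R = -1/375779 ≈ -2.6611e-6
R + n(657, a) = -1/375779 + 64 = 24049855/375779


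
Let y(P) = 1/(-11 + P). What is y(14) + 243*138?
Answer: 100603/3 ≈ 33534.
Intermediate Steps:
y(14) + 243*138 = 1/(-11 + 14) + 243*138 = 1/3 + 33534 = 100603/3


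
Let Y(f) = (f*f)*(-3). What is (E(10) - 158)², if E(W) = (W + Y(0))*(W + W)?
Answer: 1764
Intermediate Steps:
Y(f) = -3*f² (Y(f) = f²*(-3) = -3*f²)
E(W) = 2*W² (E(W) = (W - 3*0²)*(W + W) = (W - 3*0)*(2*W) = (W + 0)*(2*W) = W*(2*W) = 2*W²)
(E(10) - 158)² = (2*10² - 158)² = (2*100 - 158)² = (200 - 158)² = 42² = 1764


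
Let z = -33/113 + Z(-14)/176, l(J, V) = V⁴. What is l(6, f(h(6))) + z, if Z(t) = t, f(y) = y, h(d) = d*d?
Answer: 16702097809/9944 ≈ 1.6796e+6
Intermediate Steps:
h(d) = d²
z = -3695/9944 (z = -33/113 - 14/176 = -33*1/113 - 14*1/176 = -33/113 - 7/88 = -3695/9944 ≈ -0.37158)
l(6, f(h(6))) + z = (6²)⁴ - 3695/9944 = 36⁴ - 3695/9944 = 1679616 - 3695/9944 = 16702097809/9944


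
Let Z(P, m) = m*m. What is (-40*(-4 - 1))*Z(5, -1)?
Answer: 200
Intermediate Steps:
Z(P, m) = m**2
(-40*(-4 - 1))*Z(5, -1) = -40*(-4 - 1)*(-1)**2 = -40*(-5)*1 = -10*(-20)*1 = 200*1 = 200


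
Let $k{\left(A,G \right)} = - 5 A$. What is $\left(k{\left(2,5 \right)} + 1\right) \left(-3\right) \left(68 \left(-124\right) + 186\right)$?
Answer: $-222642$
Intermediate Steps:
$\left(k{\left(2,5 \right)} + 1\right) \left(-3\right) \left(68 \left(-124\right) + 186\right) = \left(\left(-5\right) 2 + 1\right) \left(-3\right) \left(68 \left(-124\right) + 186\right) = \left(-10 + 1\right) \left(-3\right) \left(-8432 + 186\right) = \left(-9\right) \left(-3\right) \left(-8246\right) = 27 \left(-8246\right) = -222642$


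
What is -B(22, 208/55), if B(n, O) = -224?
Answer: 224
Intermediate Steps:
-B(22, 208/55) = -1*(-224) = 224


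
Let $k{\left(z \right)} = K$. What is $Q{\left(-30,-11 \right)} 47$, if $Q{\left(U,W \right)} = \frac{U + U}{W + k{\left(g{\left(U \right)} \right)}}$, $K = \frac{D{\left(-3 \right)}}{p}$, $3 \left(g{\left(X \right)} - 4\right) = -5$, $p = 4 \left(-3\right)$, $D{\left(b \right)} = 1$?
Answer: $\frac{33840}{133} \approx 254.44$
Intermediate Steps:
$p = -12$
$g{\left(X \right)} = \frac{7}{3}$ ($g{\left(X \right)} = 4 + \frac{1}{3} \left(-5\right) = 4 - \frac{5}{3} = \frac{7}{3}$)
$K = - \frac{1}{12}$ ($K = 1 \frac{1}{-12} = 1 \left(- \frac{1}{12}\right) = - \frac{1}{12} \approx -0.083333$)
$k{\left(z \right)} = - \frac{1}{12}$
$Q{\left(U,W \right)} = \frac{2 U}{- \frac{1}{12} + W}$ ($Q{\left(U,W \right)} = \frac{U + U}{W - \frac{1}{12}} = \frac{2 U}{- \frac{1}{12} + W}$)
$Q{\left(-30,-11 \right)} 47 = 24 \left(-30\right) \frac{1}{-1 + 12 \left(-11\right)} 47 = 24 \left(-30\right) \frac{1}{-1 - 132} \cdot 47 = 24 \left(-30\right) \frac{1}{-133} \cdot 47 = 24 \left(-30\right) \left(- \frac{1}{133}\right) 47 = \frac{720}{133} \cdot 47 = \frac{33840}{133}$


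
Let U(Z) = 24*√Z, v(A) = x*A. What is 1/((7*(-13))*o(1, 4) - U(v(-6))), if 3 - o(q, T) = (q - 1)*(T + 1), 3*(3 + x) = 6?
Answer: -91/23691 + 8*√6/23691 ≈ -0.0030140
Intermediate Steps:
x = -1 (x = -3 + (⅓)*6 = -3 + 2 = -1)
o(q, T) = 3 - (1 + T)*(-1 + q) (o(q, T) = 3 - (q - 1)*(T + 1) = 3 - (-1 + q)*(1 + T) = 3 - (1 + T)*(-1 + q))
v(A) = -A
1/((7*(-13))*o(1, 4) - U(v(-6))) = 1/((7*(-13))*(4 + 4 - 1*1 - 1*4*1) - 24*√(-1*(-6))) = 1/(-91*(4 + 4 - 1 - 4) - 24*√6) = 1/(-91*3 - 24*√6) = 1/(-273 - 24*√6)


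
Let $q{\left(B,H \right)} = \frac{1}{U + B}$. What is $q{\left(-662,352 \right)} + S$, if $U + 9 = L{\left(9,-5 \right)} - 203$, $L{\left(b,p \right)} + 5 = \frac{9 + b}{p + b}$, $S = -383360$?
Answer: $- \frac{670496642}{1749} \approx -3.8336 \cdot 10^{5}$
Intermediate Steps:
$L{\left(b,p \right)} = -5 + \frac{9 + b}{b + p}$ ($L{\left(b,p \right)} = -5 + \frac{9 + b}{p + b} = -5 + \frac{9 + b}{b + p}$)
$U = - \frac{425}{2}$ ($U = -9 - \left(203 - \frac{9 - -25 - 36}{9 - 5}\right) = -9 - \left(203 - \frac{9 + 25 - 36}{4}\right) = -9 + \left(\frac{1}{4} \left(-2\right) - 203\right) = -9 - \frac{407}{2} = - \frac{425}{2} \approx -212.5$)
$q{\left(B,H \right)} = \frac{1}{- \frac{425}{2} + B}$
$q{\left(-662,352 \right)} + S = \frac{2}{-425 + 2 \left(-662\right)} - 383360 = \frac{2}{-425 - 1324} - 383360 = \frac{2}{-1749} - 383360 = 2 \left(- \frac{1}{1749}\right) - 383360 = - \frac{2}{1749} - 383360 = - \frac{670496642}{1749}$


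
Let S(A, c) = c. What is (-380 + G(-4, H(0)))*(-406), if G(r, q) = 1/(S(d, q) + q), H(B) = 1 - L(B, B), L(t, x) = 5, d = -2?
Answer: 617323/4 ≈ 1.5433e+5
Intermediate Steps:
H(B) = -4 (H(B) = 1 - 1*5 = 1 - 5 = -4)
G(r, q) = 1/(2*q) (G(r, q) = 1/(q + q) = 1/(2*q))
(-380 + G(-4, H(0)))*(-406) = (-380 + (½)/(-4))*(-406) = (-380 + (½)*(-¼))*(-406) = (-380 - ⅛)*(-406) = -3041/8*(-406) = 617323/4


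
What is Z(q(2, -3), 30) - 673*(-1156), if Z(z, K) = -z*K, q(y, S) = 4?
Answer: 777868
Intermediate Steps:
Z(z, K) = -K*z
Z(q(2, -3), 30) - 673*(-1156) = -1*30*4 - 673*(-1156) = -120 + 777988 = 777868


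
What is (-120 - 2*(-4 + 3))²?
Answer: 13924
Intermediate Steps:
(-120 - 2*(-4 + 3))² = (-120 - 2*(-1))² = (-120 + 2)² = (-118)² = 13924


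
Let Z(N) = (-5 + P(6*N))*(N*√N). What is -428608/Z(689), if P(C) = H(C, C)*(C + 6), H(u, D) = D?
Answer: -428608*√689/8124733608355 ≈ -1.3847e-6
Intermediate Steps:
P(C) = C*(6 + C) (P(C) = C*(C + 6) = C*(6 + C))
Z(N) = N^(3/2)*(-5 + 6*N*(6 + 6*N)) (Z(N) = (-5 + (6*N)*(6 + 6*N))*(N*√N) = (-5 + 6*N*(6 + 6*N))*N^(3/2) = N^(3/2)*(-5 + 6*N*(6 + 6*N)))
-428608/Z(689) = -428608*√689/(474721*(-5 + 36*689*(1 + 689))) = -428608*√689/(474721*(-5 + 36*689*690)) = -428608*√689/(474721*(-5 + 17114760)) = -428608*√689/8124733608355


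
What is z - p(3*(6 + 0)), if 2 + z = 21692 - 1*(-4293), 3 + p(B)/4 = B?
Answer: 25923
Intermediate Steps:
p(B) = -12 + 4*B
z = 25983 (z = -2 + (21692 - 1*(-4293)) = -2 + (21692 + 4293) = -2 + 25985 = 25983)
z - p(3*(6 + 0)) = 25983 - (-12 + 4*(3*(6 + 0))) = 25983 - (-12 + 4*(3*6)) = 25983 - (-12 + 4*18) = 25983 - (-12 + 72) = 25983 - 1*60 = 25983 - 60 = 25923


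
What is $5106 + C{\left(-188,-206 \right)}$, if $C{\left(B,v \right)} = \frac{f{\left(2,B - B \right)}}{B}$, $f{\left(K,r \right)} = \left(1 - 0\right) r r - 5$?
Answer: $\frac{959933}{188} \approx 5106.0$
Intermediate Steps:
$f{\left(K,r \right)} = -5 + r^{2}$ ($f{\left(K,r \right)} = \left(1 + 0\right) r r - 5 = 1 r r - 5 = r r - 5 = r^{2} - 5 = -5 + r^{2}$)
$C{\left(B,v \right)} = - \frac{5}{B}$ ($C{\left(B,v \right)} = \frac{-5 + \left(B - B\right)^{2}}{B} = \frac{-5 + 0^{2}}{B} = \frac{-5 + 0}{B} = - \frac{5}{B}$)
$5106 + C{\left(-188,-206 \right)} = 5106 - \frac{5}{-188} = 5106 - - \frac{5}{188} = 5106 + \frac{5}{188} = \frac{959933}{188}$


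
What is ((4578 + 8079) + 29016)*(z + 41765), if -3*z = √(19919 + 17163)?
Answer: 1740472845 - 13891*√37082 ≈ 1.7378e+9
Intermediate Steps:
z = -√37082/3 (z = -√(19919 + 17163)/3 = -√37082/3 ≈ -64.189)
((4578 + 8079) + 29016)*(z + 41765) = ((4578 + 8079) + 29016)*(-√37082/3 + 41765) = (12657 + 29016)*(41765 - √37082/3) = 41673*(41765 - √37082/3) = 1740472845 - 13891*√37082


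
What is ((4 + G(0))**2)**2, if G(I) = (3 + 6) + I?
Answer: 28561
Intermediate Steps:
G(I) = 9 + I
((4 + G(0))**2)**2 = ((4 + (9 + 0))**2)**2 = ((4 + 9)**2)**2 = (13**2)**2 = 169**2 = 28561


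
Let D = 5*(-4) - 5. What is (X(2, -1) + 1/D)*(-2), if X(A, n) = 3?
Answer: -148/25 ≈ -5.9200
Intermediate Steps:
D = -25 (D = -20 - 5 = -25)
(X(2, -1) + 1/D)*(-2) = (3 + 1/(-25))*(-2) = (3 - 1/25)*(-2) = (74/25)*(-2) = -148/25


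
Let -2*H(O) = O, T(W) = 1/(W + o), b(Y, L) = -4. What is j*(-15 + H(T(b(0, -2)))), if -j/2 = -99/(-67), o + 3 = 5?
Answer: 5841/134 ≈ 43.590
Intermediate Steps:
o = 2 (o = -3 + 5 = 2)
j = -198/67 (j = -(-198)/(-67) = -(-198)*(-1)/67 = -2*99/67 = -198/67 ≈ -2.9552)
T(W) = 1/(2 + W) (T(W) = 1/(W + 2) = 1/(2 + W))
H(O) = -O/2
j*(-15 + H(T(b(0, -2)))) = -198*(-15 - 1/(2*(2 - 4)))/67 = -198*(-15 - 1/2/(-2))/67 = -198*(-15 - 1/2*(-1/2))/67 = -198*(-15 + 1/4)/67 = -198/67*(-59/4) = 5841/134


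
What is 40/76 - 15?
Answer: -275/19 ≈ -14.474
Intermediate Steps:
40/76 - 15 = (1/76)*40 - 15 = 10/19 - 15 = -275/19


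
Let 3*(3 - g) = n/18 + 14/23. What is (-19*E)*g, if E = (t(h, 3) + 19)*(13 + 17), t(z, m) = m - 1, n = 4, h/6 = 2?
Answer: -2249030/69 ≈ -32595.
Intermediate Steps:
h = 12 (h = 6*2 = 12)
t(z, m) = -1 + m
E = 630 (E = ((-1 + 3) + 19)*(13 + 17) = (2 + 19)*30 = 21*30 = 630)
g = 1691/621 (g = 3 - (4/18 + 14/23)/3 = 3 - (4*(1/18) + 14*(1/23))/3 = 3 - (2/9 + 14/23)/3 = 3 - ⅓*172/207 = 3 - 172/621 = 1691/621 ≈ 2.7230)
(-19*E)*g = -19*630*(1691/621) = -11970*1691/621 = -2249030/69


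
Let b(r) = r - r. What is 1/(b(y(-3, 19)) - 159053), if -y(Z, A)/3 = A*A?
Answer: -1/159053 ≈ -6.2872e-6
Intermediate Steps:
y(Z, A) = -3*A² (y(Z, A) = -3*A*A = -3*A²)
b(r) = 0
1/(b(y(-3, 19)) - 159053) = 1/(0 - 159053) = 1/(-159053) = -1/159053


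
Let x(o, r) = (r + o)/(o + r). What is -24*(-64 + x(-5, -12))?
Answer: 1512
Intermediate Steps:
x(o, r) = 1 (x(o, r) = (o + r)/(o + r) = 1)
-24*(-64 + x(-5, -12)) = -24*(-64 + 1) = -24*(-63) = 1512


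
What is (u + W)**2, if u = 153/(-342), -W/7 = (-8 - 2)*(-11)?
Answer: 857142729/1444 ≈ 5.9359e+5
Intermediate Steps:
W = -770 (W = -7*(-8 - 2)*(-11) = -(-70)*(-11) = -7*110 = -770)
u = -17/38 (u = 153*(-1/342) = -17/38 ≈ -0.44737)
(u + W)**2 = (-17/38 - 770)**2 = (-29277/38)**2 = 857142729/1444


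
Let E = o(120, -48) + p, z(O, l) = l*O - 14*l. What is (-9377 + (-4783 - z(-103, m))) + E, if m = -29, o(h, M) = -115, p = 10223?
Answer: -7445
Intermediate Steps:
z(O, l) = -14*l + O*l (z(O, l) = O*l - 14*l = -14*l + O*l)
E = 10108 (E = -115 + 10223 = 10108)
(-9377 + (-4783 - z(-103, m))) + E = (-9377 + (-4783 - (-29)*(-14 - 103))) + 10108 = (-9377 + (-4783 - (-29)*(-117))) + 10108 = (-9377 + (-4783 - 1*3393)) + 10108 = (-9377 + (-4783 - 3393)) + 10108 = (-9377 - 8176) + 10108 = -17553 + 10108 = -7445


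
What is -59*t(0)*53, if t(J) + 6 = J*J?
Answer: 18762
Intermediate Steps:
t(J) = -6 + J² (t(J) = -6 + J*J = -6 + J²)
-59*t(0)*53 = -59*(-6 + 0²)*53 = -59*(-6 + 0)*53 = -59*(-6)*53 = 354*53 = 18762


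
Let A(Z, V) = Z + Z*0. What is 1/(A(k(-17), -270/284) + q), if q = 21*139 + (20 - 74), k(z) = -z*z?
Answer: 1/2576 ≈ 0.00038820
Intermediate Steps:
k(z) = -z²
A(Z, V) = Z (A(Z, V) = Z + 0 = Z)
q = 2865 (q = 2919 - 54 = 2865)
1/(A(k(-17), -270/284) + q) = 1/(-1*(-17)² + 2865) = 1/(-1*289 + 2865) = 1/(-289 + 2865) = 1/2576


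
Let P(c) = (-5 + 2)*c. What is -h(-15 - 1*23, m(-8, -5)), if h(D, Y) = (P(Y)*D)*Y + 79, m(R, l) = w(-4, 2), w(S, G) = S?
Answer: -1903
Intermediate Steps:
m(R, l) = -4
P(c) = -3*c
h(D, Y) = 79 - 3*D*Y² (h(D, Y) = ((-3*Y)*D)*Y + 79 = (-3*D*Y)*Y + 79 = -3*D*Y² + 79 = 79 - 3*D*Y²)
-h(-15 - 1*23, m(-8, -5)) = -(79 - 3*(-15 - 1*23)*(-4)²) = -(79 - 3*(-15 - 23)*16) = -(79 - 3*(-38)*16) = -(79 + 1824) = -1*1903 = -1903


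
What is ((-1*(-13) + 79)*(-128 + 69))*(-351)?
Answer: 1905228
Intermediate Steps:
((-1*(-13) + 79)*(-128 + 69))*(-351) = ((13 + 79)*(-59))*(-351) = (92*(-59))*(-351) = -5428*(-351) = 1905228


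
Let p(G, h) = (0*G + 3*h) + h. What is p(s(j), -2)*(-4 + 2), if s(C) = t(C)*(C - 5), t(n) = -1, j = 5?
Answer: 16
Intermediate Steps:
s(C) = 5 - C (s(C) = -(C - 5) = -(-5 + C) = 5 - C)
p(G, h) = 4*h (p(G, h) = (0 + 3*h) + h = 3*h + h = 4*h)
p(s(j), -2)*(-4 + 2) = (4*(-2))*(-4 + 2) = -8*(-2) = 16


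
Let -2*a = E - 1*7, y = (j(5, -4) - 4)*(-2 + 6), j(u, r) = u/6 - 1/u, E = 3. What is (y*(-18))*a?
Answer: 2424/5 ≈ 484.80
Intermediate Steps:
j(u, r) = -1/u + u/6 (j(u, r) = u*(⅙) - 1/u = u/6 - 1/u = -1/u + u/6)
y = -202/15 (y = ((-1/5 + (⅙)*5) - 4)*(-2 + 6) = ((-1*⅕ + ⅚) - 4)*4 = ((-⅕ + ⅚) - 4)*4 = (19/30 - 4)*4 = -101/30*4 = -202/15 ≈ -13.467)
a = 2 (a = -(3 - 1*7)/2 = -(3 - 7)/2 = -½*(-4) = 2)
(y*(-18))*a = -202/15*(-18)*2 = (1212/5)*2 = 2424/5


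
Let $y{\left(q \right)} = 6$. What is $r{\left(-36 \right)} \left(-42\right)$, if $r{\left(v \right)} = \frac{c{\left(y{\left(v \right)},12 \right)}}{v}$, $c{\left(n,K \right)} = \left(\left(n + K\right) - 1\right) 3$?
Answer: $\frac{119}{2} \approx 59.5$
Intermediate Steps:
$c{\left(n,K \right)} = -3 + 3 K + 3 n$ ($c{\left(n,K \right)} = \left(\left(K + n\right) - 1\right) 3 = \left(-1 + K + n\right) 3 = -3 + 3 K + 3 n$)
$r{\left(v \right)} = \frac{51}{v}$ ($r{\left(v \right)} = \frac{-3 + 3 \cdot 12 + 3 \cdot 6}{v} = \frac{-3 + 36 + 18}{v} = \frac{51}{v}$)
$r{\left(-36 \right)} \left(-42\right) = \frac{51}{-36} \left(-42\right) = 51 \left(- \frac{1}{36}\right) \left(-42\right) = \left(- \frac{17}{12}\right) \left(-42\right) = \frac{119}{2}$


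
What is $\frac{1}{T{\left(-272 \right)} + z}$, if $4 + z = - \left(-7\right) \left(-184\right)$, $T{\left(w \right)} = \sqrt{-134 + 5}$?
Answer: $- \frac{1292}{1669393} - \frac{i \sqrt{129}}{1669393} \approx -0.00077393 - 6.8036 \cdot 10^{-6} i$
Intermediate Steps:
$T{\left(w \right)} = i \sqrt{129}$ ($T{\left(w \right)} = \sqrt{-129} = i \sqrt{129}$)
$z = -1292$ ($z = -4 - \left(-7\right) \left(-184\right) = -4 - 1288 = -1292$)
$\frac{1}{T{\left(-272 \right)} + z} = \frac{1}{i \sqrt{129} - 1292} = \frac{1}{-1292 + i \sqrt{129}}$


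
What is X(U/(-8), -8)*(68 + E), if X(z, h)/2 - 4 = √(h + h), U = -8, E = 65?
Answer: 1064 + 1064*I ≈ 1064.0 + 1064.0*I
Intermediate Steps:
X(z, h) = 8 + 2*√2*√h (X(z, h) = 8 + 2*√(h + h) = 8 + 2*√(2*h) = 8 + 2*(√2*√h) = 8 + 2*√2*√h)
X(U/(-8), -8)*(68 + E) = (8 + 2*√2*√(-8))*(68 + 65) = (8 + 2*√2*(2*I*√2))*133 = (8 + 8*I)*133 = 1064 + 1064*I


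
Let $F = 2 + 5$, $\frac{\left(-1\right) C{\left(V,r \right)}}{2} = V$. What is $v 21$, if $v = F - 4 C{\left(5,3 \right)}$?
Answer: $987$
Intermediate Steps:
$C{\left(V,r \right)} = - 2 V$
$F = 7$
$v = 47$ ($v = 7 - 4 \left(\left(-2\right) 5\right) = 7 - -40 = 7 + 40 = 47$)
$v 21 = 47 \cdot 21 = 987$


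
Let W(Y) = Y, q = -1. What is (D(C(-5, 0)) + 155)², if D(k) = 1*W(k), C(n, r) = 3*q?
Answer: 23104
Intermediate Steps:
C(n, r) = -3 (C(n, r) = 3*(-1) = -3)
D(k) = k (D(k) = 1*k = k)
(D(C(-5, 0)) + 155)² = (-3 + 155)² = 152² = 23104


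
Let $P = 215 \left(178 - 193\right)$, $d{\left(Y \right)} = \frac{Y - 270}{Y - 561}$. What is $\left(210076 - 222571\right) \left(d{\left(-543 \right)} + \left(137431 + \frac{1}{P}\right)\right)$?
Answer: $- \frac{135865619011031}{79120} \approx -1.7172 \cdot 10^{9}$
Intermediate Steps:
$d{\left(Y \right)} = \frac{-270 + Y}{-561 + Y}$
$P = -3225$ ($P = 215 \left(-15\right) = -3225$)
$\left(210076 - 222571\right) \left(d{\left(-543 \right)} + \left(137431 + \frac{1}{P}\right)\right) = \left(210076 - 222571\right) \left(\frac{-270 - 543}{-561 - 543} + \left(137431 + \frac{1}{-3225}\right)\right) = - 12495 \left(\frac{1}{-1104} \left(-813\right) + \left(137431 - \frac{1}{3225}\right)\right) = - 12495 \left(\left(- \frac{1}{1104}\right) \left(-813\right) + \frac{443214974}{3225}\right) = - 12495 \left(\frac{271}{368} + \frac{443214974}{3225}\right) = \left(-12495\right) \frac{163103984407}{1186800} = - \frac{135865619011031}{79120}$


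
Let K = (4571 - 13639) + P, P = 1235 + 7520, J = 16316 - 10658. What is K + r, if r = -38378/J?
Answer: -904666/2829 ≈ -319.78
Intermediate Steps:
J = 5658
P = 8755
K = -313 (K = (4571 - 13639) + 8755 = -9068 + 8755 = -313)
r = -19189/2829 (r = -38378/5658 = -38378*1/5658 = -19189/2829 ≈ -6.7830)
K + r = -313 - 19189/2829 = -904666/2829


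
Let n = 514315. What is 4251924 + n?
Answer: 4766239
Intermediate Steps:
4251924 + n = 4251924 + 514315 = 4766239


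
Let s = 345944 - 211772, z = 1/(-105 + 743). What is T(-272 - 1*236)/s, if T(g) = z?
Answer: 1/85601736 ≈ 1.1682e-8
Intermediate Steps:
z = 1/638 ≈ 0.0015674
T(g) = 1/638
s = 134172
T(-272 - 1*236)/s = (1/638)/134172 = (1/638)*(1/134172) = 1/85601736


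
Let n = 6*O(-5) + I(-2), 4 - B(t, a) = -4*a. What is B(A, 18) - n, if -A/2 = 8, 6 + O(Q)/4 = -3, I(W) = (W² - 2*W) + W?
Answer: 286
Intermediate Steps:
I(W) = W² - W
O(Q) = -36 (O(Q) = -24 + 4*(-3) = -24 - 12 = -36)
A = -16 (A = -2*8 = -16)
B(t, a) = 4 + 4*a (B(t, a) = 4 - (-4)*a = 4 + 4*a)
n = -210 (n = 6*(-36) - 2*(-1 - 2) = -216 - 2*(-3) = -216 + 6 = -210)
B(A, 18) - n = (4 + 4*18) - 1*(-210) = (4 + 72) + 210 = 76 + 210 = 286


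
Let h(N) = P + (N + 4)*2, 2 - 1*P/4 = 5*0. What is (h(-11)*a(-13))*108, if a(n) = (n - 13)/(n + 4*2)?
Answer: -16848/5 ≈ -3369.6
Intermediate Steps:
a(n) = (-13 + n)/(8 + n) (a(n) = (-13 + n)/(n + 8) = (-13 + n)/(8 + n))
P = 8 (P = 8 - 20*0 = 8 - 4*0 = 8 + 0 = 8)
h(N) = 16 + 2*N (h(N) = 8 + (N + 4)*2 = 8 + (4 + N)*2 = 8 + (8 + 2*N) = 16 + 2*N)
(h(-11)*a(-13))*108 = ((16 + 2*(-11))*((-13 - 13)/(8 - 13)))*108 = ((16 - 22)*(-26/(-5)))*108 = -(-6)*(-26)/5*108 = -6*26/5*108 = -156/5*108 = -16848/5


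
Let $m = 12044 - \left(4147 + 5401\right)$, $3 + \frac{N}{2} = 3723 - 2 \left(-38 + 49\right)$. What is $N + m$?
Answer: $9892$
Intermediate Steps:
$N = 7396$ ($N = -6 + 2 \left(3723 - 2 \left(-38 + 49\right)\right) = -6 + 2 \left(3723 - 2 \cdot 11\right) = -6 + 2 \left(3723 - 22\right) = -6 + 2 \cdot 3701 = -6 + 7402 = 7396$)
$m = 2496$ ($m = 12044 - 9548 = 2496$)
$N + m = 7396 + 2496 = 9892$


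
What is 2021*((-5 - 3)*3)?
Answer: -48504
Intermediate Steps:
2021*((-5 - 3)*3) = 2021*(-8*3) = 2021*(-24) = -48504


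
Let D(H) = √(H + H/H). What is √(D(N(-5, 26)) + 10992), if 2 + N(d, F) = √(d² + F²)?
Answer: √(10992 + √(-1 + √701)) ≈ 104.87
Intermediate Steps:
N(d, F) = -2 + √(F² + d²) (N(d, F) = -2 + √(d² + F²) = -2 + √(F² + d²))
D(H) = √(1 + H) (D(H) = √(H + 1) = √(1 + H))
√(D(N(-5, 26)) + 10992) = √(√(1 + (-2 + √(26² + (-5)²))) + 10992) = √(√(1 + (-2 + √(676 + 25))) + 10992) = √(√(1 + (-2 + √701)) + 10992) = √(√(-1 + √701) + 10992) = √(10992 + √(-1 + √701))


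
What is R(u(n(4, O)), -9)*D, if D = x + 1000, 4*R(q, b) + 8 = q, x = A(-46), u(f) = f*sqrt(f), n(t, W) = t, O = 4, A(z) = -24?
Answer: 0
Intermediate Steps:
u(f) = f**(3/2)
x = -24
R(q, b) = -2 + q/4
D = 976 (D = -24 + 1000 = 976)
R(u(n(4, O)), -9)*D = (-2 + 4**(3/2)/4)*976 = (-2 + (1/4)*8)*976 = (-2 + 2)*976 = 0*976 = 0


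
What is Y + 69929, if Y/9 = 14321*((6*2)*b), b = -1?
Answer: -1476739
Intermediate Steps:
Y = -1546668 (Y = 9*(14321*((6*2)*(-1))) = 9*(14321*(12*(-1))) = 9*(14321*(-12)) = 9*(-171852) = -1546668)
Y + 69929 = -1546668 + 69929 = -1476739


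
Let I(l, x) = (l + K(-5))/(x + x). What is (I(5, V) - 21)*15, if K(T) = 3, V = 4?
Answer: -300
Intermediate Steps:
I(l, x) = (3 + l)/(2*x) (I(l, x) = (l + 3)/(x + x) = (3 + l)/((2*x)) = (3 + l)*(1/(2*x)) = (3 + l)/(2*x))
(I(5, V) - 21)*15 = ((½)*(3 + 5)/4 - 21)*15 = ((½)*(¼)*8 - 21)*15 = (1 - 21)*15 = -20*15 = -300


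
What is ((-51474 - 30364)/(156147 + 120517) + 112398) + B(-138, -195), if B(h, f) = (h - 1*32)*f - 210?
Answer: 20104855297/138332 ≈ 1.4534e+5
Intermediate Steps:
B(h, f) = -210 + f*(-32 + h) (B(h, f) = (h - 32)*f - 210 = (-32 + h)*f - 210 = f*(-32 + h) - 210 = -210 + f*(-32 + h))
((-51474 - 30364)/(156147 + 120517) + 112398) + B(-138, -195) = ((-51474 - 30364)/(156147 + 120517) + 112398) + (-210 - 32*(-195) - 195*(-138)) = (-81838/276664 + 112398) + (-210 + 6240 + 26910) = (-81838*1/276664 + 112398) + 32940 = (-40919/138332 + 112398) + 32940 = 15548199217/138332 + 32940 = 20104855297/138332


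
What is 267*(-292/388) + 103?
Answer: -9500/97 ≈ -97.938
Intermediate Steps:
267*(-292/388) + 103 = 267*(-292*1/388) + 103 = 267*(-73/97) + 103 = -19491/97 + 103 = -9500/97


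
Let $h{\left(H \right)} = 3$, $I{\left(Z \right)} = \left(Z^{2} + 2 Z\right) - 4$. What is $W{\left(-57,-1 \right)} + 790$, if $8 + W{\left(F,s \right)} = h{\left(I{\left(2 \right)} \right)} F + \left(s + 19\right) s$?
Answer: $593$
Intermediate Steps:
$I{\left(Z \right)} = -4 + Z^{2} + 2 Z$
$W{\left(F,s \right)} = -8 + 3 F + s \left(19 + s\right)$ ($W{\left(F,s \right)} = -8 + \left(3 F + \left(s + 19\right) s\right) = -8 + \left(3 F + \left(19 + s\right) s\right) = -8 + \left(3 F + s \left(19 + s\right)\right) = -8 + 3 F + s \left(19 + s\right)$)
$W{\left(-57,-1 \right)} + 790 = \left(-8 + \left(-1\right)^{2} + 3 \left(-57\right) + 19 \left(-1\right)\right) + 790 = \left(-8 + 1 - 171 - 19\right) + 790 = -197 + 790 = 593$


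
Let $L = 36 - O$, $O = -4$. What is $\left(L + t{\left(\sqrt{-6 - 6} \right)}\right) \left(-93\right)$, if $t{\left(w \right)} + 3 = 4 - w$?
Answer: $-3813 + 186 i \sqrt{3} \approx -3813.0 + 322.16 i$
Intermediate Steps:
$t{\left(w \right)} = 1 - w$ ($t{\left(w \right)} = -3 - \left(-4 + w\right) = 1 - w$)
$L = 40$ ($L = 36 - -4 = 36 + 4 = 40$)
$\left(L + t{\left(\sqrt{-6 - 6} \right)}\right) \left(-93\right) = \left(40 + \left(1 - \sqrt{-6 - 6}\right)\right) \left(-93\right) = \left(40 + \left(1 - \sqrt{-12}\right)\right) \left(-93\right) = \left(40 + \left(1 - 2 i \sqrt{3}\right)\right) \left(-93\right) = \left(41 - 2 i \sqrt{3}\right) \left(-93\right) = -3813 + 186 i \sqrt{3}$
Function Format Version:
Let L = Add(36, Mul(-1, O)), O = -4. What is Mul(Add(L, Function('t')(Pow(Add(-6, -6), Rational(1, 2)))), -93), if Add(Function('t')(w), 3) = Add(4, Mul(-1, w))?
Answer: Add(-3813, Mul(186, I, Pow(3, Rational(1, 2)))) ≈ Add(-3813.0, Mul(322.16, I))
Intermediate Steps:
Function('t')(w) = Add(1, Mul(-1, w)) (Function('t')(w) = Add(-3, Add(4, Mul(-1, w))) = Add(1, Mul(-1, w)))
L = 40 (L = Add(36, Mul(-1, -4)) = Add(36, 4) = 40)
Mul(Add(L, Function('t')(Pow(Add(-6, -6), Rational(1, 2)))), -93) = Mul(Add(40, Add(1, Mul(-1, Pow(Add(-6, -6), Rational(1, 2))))), -93) = Mul(Add(40, Add(1, Mul(-1, Pow(-12, Rational(1, 2))))), -93) = Mul(Add(40, Add(1, Mul(-1, Mul(2, I, Pow(3, Rational(1, 2)))))), -93) = Mul(Add(40, Add(1, Mul(-2, I, Pow(3, Rational(1, 2))))), -93) = Mul(Add(41, Mul(-2, I, Pow(3, Rational(1, 2)))), -93) = Add(-3813, Mul(186, I, Pow(3, Rational(1, 2))))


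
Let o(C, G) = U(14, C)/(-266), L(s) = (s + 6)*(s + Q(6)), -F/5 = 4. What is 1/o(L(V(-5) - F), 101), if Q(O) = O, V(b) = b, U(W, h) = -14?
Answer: 19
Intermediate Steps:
F = -20 (F = -5*4 = -20)
L(s) = (6 + s)**2 (L(s) = (s + 6)*(s + 6) = (6 + s)*(6 + s) = (6 + s)**2)
o(C, G) = 1/19 (o(C, G) = -14/(-266) = -14*(-1/266) = 1/19)
1/o(L(V(-5) - F), 101) = 1/(1/19) = 19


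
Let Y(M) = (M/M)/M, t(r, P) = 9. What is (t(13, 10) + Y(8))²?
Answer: 5329/64 ≈ 83.266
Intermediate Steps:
Y(M) = 1/M
(t(13, 10) + Y(8))² = (9 + 1/8)² = (9 + ⅛)² = (73/8)² = 5329/64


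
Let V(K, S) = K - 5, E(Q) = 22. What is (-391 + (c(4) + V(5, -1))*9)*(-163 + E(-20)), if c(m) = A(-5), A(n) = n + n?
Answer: 67821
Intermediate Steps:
A(n) = 2*n
c(m) = -10 (c(m) = 2*(-5) = -10)
V(K, S) = -5 + K
(-391 + (c(4) + V(5, -1))*9)*(-163 + E(-20)) = (-391 + (-10 + (-5 + 5))*9)*(-163 + 22) = (-391 + (-10 + 0)*9)*(-141) = (-391 - 10*9)*(-141) = (-391 - 90)*(-141) = -481*(-141) = 67821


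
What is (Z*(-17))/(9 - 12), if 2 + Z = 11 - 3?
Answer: 34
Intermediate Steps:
Z = 6 (Z = -2 + (11 - 3) = -2 + 8 = 6)
(Z*(-17))/(9 - 12) = (6*(-17))/(9 - 12) = -102/(-3) = -102*(-1/3) = 34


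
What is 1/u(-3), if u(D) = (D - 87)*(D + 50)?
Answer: -1/4230 ≈ -0.00023641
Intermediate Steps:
u(D) = (-87 + D)*(50 + D)
1/u(-3) = 1/(-4350 + (-3)² - 37*(-3)) = 1/(-4350 + 9 + 111) = 1/(-4230) = -1/4230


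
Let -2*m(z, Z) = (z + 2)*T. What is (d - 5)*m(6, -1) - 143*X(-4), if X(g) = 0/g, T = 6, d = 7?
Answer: -48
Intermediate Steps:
X(g) = 0
m(z, Z) = -6 - 3*z (m(z, Z) = -(z + 2)*6/2 = -(2 + z)*6/2 = -(12 + 6*z)/2 = -6 - 3*z)
(d - 5)*m(6, -1) - 143*X(-4) = (7 - 5)*(-6 - 3*6) - 143*0 = 2*(-6 - 18) + 0 = 2*(-24) + 0 = -48 + 0 = -48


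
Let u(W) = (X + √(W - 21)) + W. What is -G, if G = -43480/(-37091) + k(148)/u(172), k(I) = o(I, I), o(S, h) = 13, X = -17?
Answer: -1112779885/885510534 + 13*√151/23874 ≈ -1.2500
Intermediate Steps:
k(I) = 13
u(W) = -17 + W + √(-21 + W) (u(W) = (-17 + √(W - 21)) + W = (-17 + √(-21 + W)) + W = -17 + W + √(-21 + W))
G = 43480/37091 + 13/(155 + √151) (G = -43480/(-37091) + 13/(-17 + 172 + √(-21 + 172)) = -43480*(-1/37091) + 13/(-17 + 172 + √151) = 43480/37091 + 13/(155 + √151) ≈ 1.2500)
-G = -(1112779885/885510534 - 13*√151/23874) = -1112779885/885510534 + 13*√151/23874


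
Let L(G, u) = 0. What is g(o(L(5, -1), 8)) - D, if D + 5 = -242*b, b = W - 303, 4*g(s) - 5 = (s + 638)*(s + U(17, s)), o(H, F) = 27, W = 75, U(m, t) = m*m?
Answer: -10539/4 ≈ -2634.8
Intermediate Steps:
U(m, t) = m²
g(s) = 5/4 + (289 + s)*(638 + s)/4 (g(s) = 5/4 + ((s + 638)*(s + 17²))/4 = 5/4 + ((638 + s)*(s + 289))/4 = 5/4 + ((638 + s)*(289 + s))/4 = 5/4 + ((289 + s)*(638 + s))/4 = 5/4 + (289 + s)*(638 + s)/4)
b = -228 (b = 75 - 303 = -228)
D = 55171 (D = -5 - 242*(-228) = -5 + 55176 = 55171)
g(o(L(5, -1), 8)) - D = (184387/4 + (¼)*27² + (927/4)*27) - 1*55171 = (184387/4 + (¼)*729 + 25029/4) - 55171 = (184387/4 + 729/4 + 25029/4) - 55171 = 210145/4 - 55171 = -10539/4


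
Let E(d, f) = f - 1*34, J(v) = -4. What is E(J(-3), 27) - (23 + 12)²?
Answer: -1232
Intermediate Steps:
E(d, f) = -34 + f (E(d, f) = f - 34 = -34 + f)
E(J(-3), 27) - (23 + 12)² = (-34 + 27) - (23 + 12)² = -7 - 1*35² = -7 - 1*1225 = -7 - 1225 = -1232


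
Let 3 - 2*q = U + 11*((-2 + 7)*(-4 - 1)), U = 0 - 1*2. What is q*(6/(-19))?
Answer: -840/19 ≈ -44.211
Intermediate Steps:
U = -2 (U = 0 - 2 = -2)
q = 140 (q = 3/2 - (-2 + 11*((-2 + 7)*(-4 - 1)))/2 = 3/2 - (-2 + 11*(5*(-5)))/2 = 3/2 - (-2 + 11*(-25))/2 = 3/2 - (-2 - 275)/2 = 3/2 - 1/2*(-277) = 3/2 + 277/2 = 140)
q*(6/(-19)) = 140*(6/(-19)) = 140*(6*(-1/19)) = 140*(-6/19) = -840/19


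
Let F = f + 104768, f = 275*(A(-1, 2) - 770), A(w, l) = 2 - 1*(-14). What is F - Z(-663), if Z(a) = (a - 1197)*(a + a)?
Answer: -2568942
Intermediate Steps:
Z(a) = 2*a*(-1197 + a) (Z(a) = (-1197 + a)*(2*a) = 2*a*(-1197 + a))
A(w, l) = 16 (A(w, l) = 2 + 14 = 16)
f = -207350 (f = 275*(16 - 770) = 275*(-754) = -207350)
F = -102582 (F = -207350 + 104768 = -102582)
F - Z(-663) = -102582 - 2*(-663)*(-1197 - 663) = -102582 - 2*(-663)*(-1860) = -102582 - 1*2466360 = -102582 - 2466360 = -2568942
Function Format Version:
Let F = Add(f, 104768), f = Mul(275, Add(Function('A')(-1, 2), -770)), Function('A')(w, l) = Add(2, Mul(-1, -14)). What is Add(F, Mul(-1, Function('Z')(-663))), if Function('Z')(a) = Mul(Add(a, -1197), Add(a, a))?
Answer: -2568942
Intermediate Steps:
Function('Z')(a) = Mul(2, a, Add(-1197, a)) (Function('Z')(a) = Mul(Add(-1197, a), Mul(2, a)) = Mul(2, a, Add(-1197, a)))
Function('A')(w, l) = 16 (Function('A')(w, l) = Add(2, 14) = 16)
f = -207350 (f = Mul(275, Add(16, -770)) = Mul(275, -754) = -207350)
F = -102582 (F = Add(-207350, 104768) = -102582)
Add(F, Mul(-1, Function('Z')(-663))) = Add(-102582, Mul(-1, Mul(2, -663, Add(-1197, -663)))) = Add(-102582, Mul(-1, Mul(2, -663, -1860))) = Add(-102582, Mul(-1, 2466360)) = Add(-102582, -2466360) = -2568942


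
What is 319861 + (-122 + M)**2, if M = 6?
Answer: 333317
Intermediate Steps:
319861 + (-122 + M)**2 = 319861 + (-122 + 6)**2 = 319861 + (-116)**2 = 319861 + 13456 = 333317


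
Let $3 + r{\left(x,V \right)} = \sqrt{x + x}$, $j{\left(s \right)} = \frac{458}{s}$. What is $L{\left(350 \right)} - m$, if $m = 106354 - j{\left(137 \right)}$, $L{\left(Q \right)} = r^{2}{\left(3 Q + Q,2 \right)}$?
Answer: $- \frac{14185207}{137} - 120 \sqrt{7} \approx -1.0386 \cdot 10^{5}$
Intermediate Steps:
$r{\left(x,V \right)} = -3 + \sqrt{2} \sqrt{x}$ ($r{\left(x,V \right)} = -3 + \sqrt{x + x} = -3 + \sqrt{2 x} = -3 + \sqrt{2} \sqrt{x}$)
$L{\left(Q \right)} = \left(-3 + 2 \sqrt{2} \sqrt{Q}\right)^{2}$ ($L{\left(Q \right)} = \left(-3 + \sqrt{2} \sqrt{3 Q + Q}\right)^{2} = \left(-3 + \sqrt{2} \sqrt{4 Q}\right)^{2} = \left(-3 + \sqrt{2} \cdot 2 \sqrt{Q}\right)^{2} = \left(-3 + 2 \sqrt{2} \sqrt{Q}\right)^{2}$)
$m = \frac{14570040}{137}$ ($m = 106354 - \frac{458}{137} = \frac{14570040}{137} \approx 1.0635 \cdot 10^{5}$)
$L{\left(350 \right)} - m = \left(-3 + 2 \sqrt{2} \sqrt{350}\right)^{2} - \frac{14570040}{137} = \left(-3 + 2 \sqrt{2} \cdot 5 \sqrt{14}\right)^{2} - \frac{14570040}{137} = \left(-3 + 20 \sqrt{7}\right)^{2} - \frac{14570040}{137} = - \frac{14570040}{137} + \left(-3 + 20 \sqrt{7}\right)^{2}$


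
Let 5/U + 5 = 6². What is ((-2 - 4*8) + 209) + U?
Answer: 5430/31 ≈ 175.16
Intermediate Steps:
U = 5/31 (U = 5/(-5 + 6²) = 5/(-5 + 36) = 5/31 ≈ 0.16129)
((-2 - 4*8) + 209) + U = ((-2 - 4*8) + 209) + 5/31 = ((-2 - 32) + 209) + 5/31 = (-34 + 209) + 5/31 = 175 + 5/31 = 5430/31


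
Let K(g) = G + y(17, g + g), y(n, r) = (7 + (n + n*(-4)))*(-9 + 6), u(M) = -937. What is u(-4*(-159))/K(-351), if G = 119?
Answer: -937/251 ≈ -3.7331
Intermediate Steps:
y(n, r) = -21 + 9*n (y(n, r) = (7 + (n - 4*n))*(-3) = (7 - 3*n)*(-3) = -21 + 9*n)
K(g) = 251 (K(g) = 119 + (-21 + 9*17) = 119 + (-21 + 153) = 119 + 132 = 251)
u(-4*(-159))/K(-351) = -937/251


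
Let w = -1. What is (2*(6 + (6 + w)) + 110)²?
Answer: 17424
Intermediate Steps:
(2*(6 + (6 + w)) + 110)² = (2*(6 + (6 - 1)) + 110)² = (2*(6 + 5) + 110)² = (2*11 + 110)² = (22 + 110)² = 132² = 17424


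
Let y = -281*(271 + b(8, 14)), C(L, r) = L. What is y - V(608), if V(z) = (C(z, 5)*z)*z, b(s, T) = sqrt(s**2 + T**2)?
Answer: -224831863 - 562*sqrt(65) ≈ -2.2484e+8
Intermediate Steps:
b(s, T) = sqrt(T**2 + s**2)
V(z) = z**3 (V(z) = (z*z)*z = z**2*z = z**3)
y = -76151 - 562*sqrt(65) (y = -281*(271 + sqrt(14**2 + 8**2)) = -281*(271 + sqrt(196 + 64)) = -281*(271 + sqrt(260)) = -281*(271 + 2*sqrt(65)) = -76151 - 562*sqrt(65) ≈ -80682.)
y - V(608) = (-76151 - 562*sqrt(65)) - 1*608**3 = (-76151 - 562*sqrt(65)) - 1*224755712 = (-76151 - 562*sqrt(65)) - 224755712 = -224831863 - 562*sqrt(65)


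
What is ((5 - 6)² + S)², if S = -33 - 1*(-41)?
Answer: 81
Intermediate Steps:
S = 8 (S = -33 + 41 = 8)
((5 - 6)² + S)² = ((5 - 6)² + 8)² = ((-1)² + 8)² = (1 + 8)² = 9² = 81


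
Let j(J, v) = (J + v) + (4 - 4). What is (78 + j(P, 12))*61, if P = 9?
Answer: 6039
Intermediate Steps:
j(J, v) = J + v (j(J, v) = (J + v) + 0 = J + v)
(78 + j(P, 12))*61 = (78 + (9 + 12))*61 = (78 + 21)*61 = 99*61 = 6039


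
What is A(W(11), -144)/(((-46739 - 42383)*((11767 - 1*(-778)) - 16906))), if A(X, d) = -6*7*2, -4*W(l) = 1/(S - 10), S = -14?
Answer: -6/27761503 ≈ -2.1613e-7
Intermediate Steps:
W(l) = 1/96 (W(l) = -1/(4*(-14 - 10)) = -¼/(-24) = -¼*(-1/24) = 1/96)
A(X, d) = -84 (A(X, d) = -42*2 = -84)
A(W(11), -144)/(((-46739 - 42383)*((11767 - 1*(-778)) - 16906))) = -84*1/((-46739 - 42383)*((11767 - 1*(-778)) - 16906)) = -84*(-1/(89122*((11767 + 778) - 16906))) = -84*(-1/(89122*(12545 - 16906))) = -84/((-89122*(-4361))) = -84/388661042 = -84*1/388661042 = -6/27761503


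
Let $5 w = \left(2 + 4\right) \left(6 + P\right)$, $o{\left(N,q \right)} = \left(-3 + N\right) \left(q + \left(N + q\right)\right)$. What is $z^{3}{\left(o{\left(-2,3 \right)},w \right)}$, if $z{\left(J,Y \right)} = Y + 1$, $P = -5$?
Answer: $\frac{1331}{125} \approx 10.648$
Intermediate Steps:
$o{\left(N,q \right)} = \left(-3 + N\right) \left(N + 2 q\right)$
$w = \frac{6}{5}$ ($w = \frac{\left(2 + 4\right) \left(6 - 5\right)}{5} = \frac{6 \cdot 1}{5} = \frac{1}{5} \cdot 6 = \frac{6}{5} \approx 1.2$)
$z{\left(J,Y \right)} = 1 + Y$
$z^{3}{\left(o{\left(-2,3 \right)},w \right)} = \left(1 + \frac{6}{5}\right)^{3} = \left(\frac{11}{5}\right)^{3} = \frac{1331}{125}$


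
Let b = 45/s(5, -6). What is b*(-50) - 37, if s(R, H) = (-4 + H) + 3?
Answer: 1991/7 ≈ 284.43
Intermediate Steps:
s(R, H) = -1 + H
b = -45/7 (b = 45/(-1 - 6) = 45/(-7) = 45*(-⅐) = -45/7 ≈ -6.4286)
b*(-50) - 37 = -45/7*(-50) - 37 = 2250/7 - 37 = 1991/7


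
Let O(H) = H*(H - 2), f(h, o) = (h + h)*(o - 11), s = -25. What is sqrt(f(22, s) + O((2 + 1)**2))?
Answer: 39*I ≈ 39.0*I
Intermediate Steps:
f(h, o) = 2*h*(-11 + o) (f(h, o) = (2*h)*(-11 + o) = 2*h*(-11 + o))
O(H) = H*(-2 + H)
sqrt(f(22, s) + O((2 + 1)**2)) = sqrt(2*22*(-11 - 25) + (2 + 1)**2*(-2 + (2 + 1)**2)) = sqrt(2*22*(-36) + 3**2*(-2 + 3**2)) = sqrt(-1584 + 9*(-2 + 9)) = sqrt(-1584 + 9*7) = sqrt(-1584 + 63) = sqrt(-1521) = 39*I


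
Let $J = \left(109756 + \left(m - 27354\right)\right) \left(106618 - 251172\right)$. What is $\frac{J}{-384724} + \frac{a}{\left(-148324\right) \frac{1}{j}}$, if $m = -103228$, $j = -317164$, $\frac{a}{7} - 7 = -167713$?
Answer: $- \frac{816429756196233}{324226151} \approx -2.5181 \cdot 10^{6}$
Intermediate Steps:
$a = -1173942$ ($a = 49 + 7 \left(-167713\right) = 49 - 1173991 = -1173942$)
$J = 3010481604$ ($J = \left(109756 - 130582\right) \left(106618 - 251172\right) = \left(109756 - 130582\right) \left(-144554\right) = \left(-20826\right) \left(-144554\right) = 3010481604$)
$\frac{J}{-384724} + \frac{a}{\left(-148324\right) \frac{1}{j}} = \frac{3010481604}{-384724} - \frac{1173942}{\left(-148324\right) \frac{1}{-317164}} = 3010481604 \left(- \frac{1}{384724}\right) - \frac{1173942}{\left(-148324\right) \left(- \frac{1}{317164}\right)} = - \frac{752620401}{96181} - \frac{1173942}{\frac{37081}{79291}} = - \frac{752620401}{96181} - \frac{8462094102}{3371} = - \frac{816429756196233}{324226151}$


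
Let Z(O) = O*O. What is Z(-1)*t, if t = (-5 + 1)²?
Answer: 16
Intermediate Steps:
Z(O) = O²
t = 16 (t = (-4)² = 16)
Z(-1)*t = (-1)²*16 = 1*16 = 16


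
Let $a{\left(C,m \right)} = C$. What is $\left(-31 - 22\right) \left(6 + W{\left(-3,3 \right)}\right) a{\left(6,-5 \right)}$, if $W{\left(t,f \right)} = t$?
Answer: $-954$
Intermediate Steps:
$\left(-31 - 22\right) \left(6 + W{\left(-3,3 \right)}\right) a{\left(6,-5 \right)} = \left(-31 - 22\right) \left(6 - 3\right) 6 = - 53 \cdot 3 \cdot 6 = \left(-53\right) 18 = -954$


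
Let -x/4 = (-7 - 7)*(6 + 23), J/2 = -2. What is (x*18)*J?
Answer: -116928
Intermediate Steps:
J = -4 (J = 2*(-2) = -4)
x = 1624 (x = -4*(-7 - 7)*(6 + 23) = -(-56)*29 = -4*(-406) = 1624)
(x*18)*J = (1624*18)*(-4) = 29232*(-4) = -116928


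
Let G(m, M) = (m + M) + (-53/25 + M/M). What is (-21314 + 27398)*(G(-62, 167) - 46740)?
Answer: -7093353852/25 ≈ -2.8373e+8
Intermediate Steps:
G(m, M) = -28/25 + M + m (G(m, M) = (M + m) + (-53*1/25 + 1) = (M + m) + (-53/25 + 1) = (M + m) - 28/25 = -28/25 + M + m)
(-21314 + 27398)*(G(-62, 167) - 46740) = (-21314 + 27398)*((-28/25 + 167 - 62) - 46740) = 6084*(2597/25 - 46740) = 6084*(-1165903/25) = -7093353852/25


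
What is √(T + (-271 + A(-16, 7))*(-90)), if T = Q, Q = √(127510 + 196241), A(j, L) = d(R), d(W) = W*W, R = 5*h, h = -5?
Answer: √(-31860 + √323751) ≈ 176.89*I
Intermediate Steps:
R = -25 (R = 5*(-5) = -25)
d(W) = W²
A(j, L) = 625 (A(j, L) = (-25)² = 625)
Q = √323751 ≈ 568.99
T = √323751 ≈ 568.99
√(T + (-271 + A(-16, 7))*(-90)) = √(√323751 + (-271 + 625)*(-90)) = √(√323751 + 354*(-90)) = √(√323751 - 31860) = √(-31860 + √323751)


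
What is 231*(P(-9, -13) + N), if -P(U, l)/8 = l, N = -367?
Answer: -60753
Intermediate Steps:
P(U, l) = -8*l
231*(P(-9, -13) + N) = 231*(-8*(-13) - 367) = 231*(104 - 367) = 231*(-263) = -60753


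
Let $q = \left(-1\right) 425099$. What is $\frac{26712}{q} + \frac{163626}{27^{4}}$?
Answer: $\frac{18453798994}{75305012553} \approx 0.24505$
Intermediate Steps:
$q = -425099$
$\frac{26712}{q} + \frac{163626}{27^{4}} = \frac{26712}{-425099} + \frac{163626}{27^{4}} = 26712 \left(- \frac{1}{425099}\right) + \frac{163626}{531441} = - \frac{26712}{425099} + 163626 \cdot \frac{1}{531441} = - \frac{26712}{425099} + \frac{54542}{177147} = \frac{18453798994}{75305012553}$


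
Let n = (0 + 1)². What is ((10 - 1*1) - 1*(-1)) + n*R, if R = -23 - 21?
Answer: -34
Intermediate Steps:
R = -44
n = 1 (n = 1² = 1)
((10 - 1*1) - 1*(-1)) + n*R = ((10 - 1*1) - 1*(-1)) + 1*(-44) = ((10 - 1) + 1) - 44 = (9 + 1) - 44 = 10 - 44 = -34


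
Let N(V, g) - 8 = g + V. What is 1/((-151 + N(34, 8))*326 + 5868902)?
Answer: 1/5835976 ≈ 1.7135e-7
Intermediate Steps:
N(V, g) = 8 + V + g (N(V, g) = 8 + (g + V) = 8 + (V + g) = 8 + V + g)
1/((-151 + N(34, 8))*326 + 5868902) = 1/((-151 + (8 + 34 + 8))*326 + 5868902) = 1/((-151 + 50)*326 + 5868902) = 1/(-101*326 + 5868902) = 1/(-32926 + 5868902) = 1/5835976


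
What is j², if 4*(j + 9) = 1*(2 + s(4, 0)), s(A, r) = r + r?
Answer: 289/4 ≈ 72.250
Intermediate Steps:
s(A, r) = 2*r
j = -17/2 (j = -9 + (1*(2 + 2*0))/4 = -9 + (1*(2 + 0))/4 = -9 + (1*2)/4 = -9 + (¼)*2 = -9 + ½ = -17/2 ≈ -8.5000)
j² = (-17/2)² = 289/4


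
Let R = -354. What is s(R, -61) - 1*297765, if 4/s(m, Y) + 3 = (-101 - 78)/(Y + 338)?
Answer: -150371879/505 ≈ -2.9777e+5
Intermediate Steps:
s(m, Y) = 4/(-3 - 179/(338 + Y)) (s(m, Y) = 4/(-3 + (-101 - 78)/(Y + 338)) = 4/(-3 - 179/(338 + Y)))
s(R, -61) - 1*297765 = 4*(-338 - 1*(-61))/(1193 + 3*(-61)) - 1*297765 = 4*(-338 + 61)/(1193 - 183) - 297765 = 4*(-277)/1010 - 297765 = 4*(1/1010)*(-277) - 297765 = -554/505 - 297765 = -150371879/505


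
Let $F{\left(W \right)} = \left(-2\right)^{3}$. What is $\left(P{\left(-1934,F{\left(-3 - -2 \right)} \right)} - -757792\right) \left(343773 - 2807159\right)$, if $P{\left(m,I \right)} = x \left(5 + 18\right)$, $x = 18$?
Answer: $-1867754045516$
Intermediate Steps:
$F{\left(W \right)} = -8$
$P{\left(m,I \right)} = 414$ ($P{\left(m,I \right)} = 18 \left(5 + 18\right) = 18 \cdot 23 = 414$)
$\left(P{\left(-1934,F{\left(-3 - -2 \right)} \right)} - -757792\right) \left(343773 - 2807159\right) = \left(414 - -757792\right) \left(343773 - 2807159\right) = \left(414 + 757792\right) \left(-2463386\right) = 758206 \left(-2463386\right) = -1867754045516$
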